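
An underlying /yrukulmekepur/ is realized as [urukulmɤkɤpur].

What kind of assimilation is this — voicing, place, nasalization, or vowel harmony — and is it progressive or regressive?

/y/→[u] /e/→[ɤ] /e/→[ɤ].
Vowels agree with the last vowel, so the harmony is regressive.

vowel harmony, regressive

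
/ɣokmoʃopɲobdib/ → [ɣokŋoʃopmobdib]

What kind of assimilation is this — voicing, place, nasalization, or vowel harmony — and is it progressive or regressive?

/m/→[ŋ] /ɲ/→[m].
Each target copies a feature from the preceding segment, so the direction is progressive.

place assimilation, progressive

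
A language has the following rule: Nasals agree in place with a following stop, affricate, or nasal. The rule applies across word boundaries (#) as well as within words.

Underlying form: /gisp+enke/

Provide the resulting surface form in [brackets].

/n/ before /k/ (velar) → [ŋ]

[gisp+eŋke]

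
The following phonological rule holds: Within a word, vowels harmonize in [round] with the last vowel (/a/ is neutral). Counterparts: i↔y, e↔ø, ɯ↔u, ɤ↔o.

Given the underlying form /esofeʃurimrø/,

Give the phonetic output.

/e/ harmonizes with /ø/ ([+round]) → [ø]
/e/ harmonizes with /ø/ ([+round]) → [ø]
/i/ harmonizes with /ø/ ([+round]) → [y]

[øsoføʃurymrø]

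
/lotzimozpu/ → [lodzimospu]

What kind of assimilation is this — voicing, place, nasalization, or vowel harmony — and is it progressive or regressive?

voicing assimilation, regressive

/t/→[d] /z/→[s].
Each target copies a feature from the following segment, so the direction is regressive.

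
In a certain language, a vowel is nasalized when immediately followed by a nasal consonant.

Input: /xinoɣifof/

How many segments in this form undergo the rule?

/i/ before nasal /n/ → [ĩ]
1 segment changes.

1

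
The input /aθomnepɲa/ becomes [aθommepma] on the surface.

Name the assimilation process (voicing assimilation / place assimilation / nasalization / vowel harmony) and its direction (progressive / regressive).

place assimilation, progressive

/n/→[m] /ɲ/→[m].
Each target copies a feature from the preceding segment, so the direction is progressive.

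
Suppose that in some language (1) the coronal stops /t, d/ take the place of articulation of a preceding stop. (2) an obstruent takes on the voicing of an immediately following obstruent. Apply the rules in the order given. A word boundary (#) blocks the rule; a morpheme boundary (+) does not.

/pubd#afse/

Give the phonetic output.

[pubb#afse]

Rule 1: /d/ after /b/ (labial) → [b]
After rule 1: pubb#afse
Rule 2: no segment meets the rule's conditions; no change.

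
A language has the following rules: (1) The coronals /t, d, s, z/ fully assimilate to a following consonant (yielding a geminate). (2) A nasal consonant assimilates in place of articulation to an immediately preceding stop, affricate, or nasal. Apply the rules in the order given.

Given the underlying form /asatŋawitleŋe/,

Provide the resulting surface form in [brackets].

[asaŋŋawilleŋe]

Rule 1: /t/ before /ŋ/ → [ŋ] (total assimilation)
Rule 1: /t/ before /l/ → [l] (total assimilation)
After rule 1: asaŋŋawilleŋe
Rule 2: no segment meets the rule's conditions; no change.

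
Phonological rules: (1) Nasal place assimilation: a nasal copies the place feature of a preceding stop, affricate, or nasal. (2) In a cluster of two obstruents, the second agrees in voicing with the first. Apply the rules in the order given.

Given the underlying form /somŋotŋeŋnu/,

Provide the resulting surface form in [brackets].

[sommotneŋŋu]

Rule 1: /ŋ/ after /m/ (labial) → [m]
Rule 1: /ŋ/ after /t/ (alveolar) → [n]
Rule 1: /n/ after /ŋ/ (velar) → [ŋ]
After rule 1: sommotneŋŋu
Rule 2: no segment meets the rule's conditions; no change.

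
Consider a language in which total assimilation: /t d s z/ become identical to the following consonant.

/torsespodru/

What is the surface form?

/s/ before /p/ → [p] (total assimilation)
/d/ before /r/ → [r] (total assimilation)

[torsepporru]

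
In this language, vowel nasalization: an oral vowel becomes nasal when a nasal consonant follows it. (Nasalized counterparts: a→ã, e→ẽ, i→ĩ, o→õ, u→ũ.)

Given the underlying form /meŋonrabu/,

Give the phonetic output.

[mẽŋõnrabu]

/e/ before nasal /ŋ/ → [ẽ]
/o/ before nasal /n/ → [õ]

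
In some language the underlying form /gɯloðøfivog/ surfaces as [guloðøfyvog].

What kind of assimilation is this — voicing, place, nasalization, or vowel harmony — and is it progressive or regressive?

/ɯ/→[u] /i/→[y].
Vowels agree with the last vowel, so the harmony is regressive.

vowel harmony, regressive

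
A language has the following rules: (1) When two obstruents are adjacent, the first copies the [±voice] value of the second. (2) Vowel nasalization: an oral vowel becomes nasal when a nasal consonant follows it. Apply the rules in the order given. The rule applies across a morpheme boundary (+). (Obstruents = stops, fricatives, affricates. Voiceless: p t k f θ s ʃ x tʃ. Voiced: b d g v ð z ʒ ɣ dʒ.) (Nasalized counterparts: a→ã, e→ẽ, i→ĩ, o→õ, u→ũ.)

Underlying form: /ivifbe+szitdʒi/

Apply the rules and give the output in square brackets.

Rule 1: /f/ before /b/ (voiced) → [v]
Rule 1: /s/ before /z/ (voiced) → [z]
Rule 1: /t/ before /dʒ/ (voiced) → [d]
After rule 1: ivivbe+zziddʒi
Rule 2: no segment meets the rule's conditions; no change.

[ivivbe+zziddʒi]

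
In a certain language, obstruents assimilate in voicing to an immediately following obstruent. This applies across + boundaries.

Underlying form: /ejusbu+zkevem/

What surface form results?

/s/ before /b/ (voiced) → [z]
/z/ before /k/ (voiceless) → [s]

[ejuzbu+skevem]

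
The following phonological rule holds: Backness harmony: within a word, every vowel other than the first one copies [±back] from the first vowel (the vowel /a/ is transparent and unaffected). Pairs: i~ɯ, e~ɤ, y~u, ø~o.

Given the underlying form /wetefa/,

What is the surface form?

no segment meets the rule's conditions; no change.

[wetefa]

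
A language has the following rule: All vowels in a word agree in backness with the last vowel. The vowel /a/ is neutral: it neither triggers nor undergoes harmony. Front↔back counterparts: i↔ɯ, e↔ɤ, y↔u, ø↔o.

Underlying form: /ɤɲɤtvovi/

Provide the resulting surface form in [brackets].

/ɤ/ harmonizes with /i/ ([-back]) → [e]
/ɤ/ harmonizes with /i/ ([-back]) → [e]
/o/ harmonizes with /i/ ([-back]) → [ø]

[eɲetvøvi]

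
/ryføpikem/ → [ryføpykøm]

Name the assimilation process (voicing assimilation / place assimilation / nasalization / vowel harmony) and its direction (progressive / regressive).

/i/→[y] /e/→[ø].
Vowels agree with the first vowel, so the harmony is progressive.

vowel harmony, progressive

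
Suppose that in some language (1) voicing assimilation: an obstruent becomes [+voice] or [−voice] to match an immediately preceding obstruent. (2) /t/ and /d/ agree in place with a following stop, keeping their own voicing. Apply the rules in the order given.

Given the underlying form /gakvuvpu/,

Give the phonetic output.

[gakfuvbu]

Rule 1: /v/ after /k/ (voiceless) → [f]
Rule 1: /p/ after /v/ (voiced) → [b]
After rule 1: gakfuvbu
Rule 2: no segment meets the rule's conditions; no change.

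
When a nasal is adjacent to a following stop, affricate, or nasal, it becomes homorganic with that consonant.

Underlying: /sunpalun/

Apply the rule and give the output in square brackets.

[sumpalun]

/n/ before /p/ (labial) → [m]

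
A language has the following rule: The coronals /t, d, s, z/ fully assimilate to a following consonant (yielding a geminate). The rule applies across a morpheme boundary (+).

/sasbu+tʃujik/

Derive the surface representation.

[sabbu+tʃujik]

/s/ before /b/ → [b] (total assimilation)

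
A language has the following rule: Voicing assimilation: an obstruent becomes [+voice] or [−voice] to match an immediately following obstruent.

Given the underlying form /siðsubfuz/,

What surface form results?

/ð/ before /s/ (voiceless) → [θ]
/b/ before /f/ (voiceless) → [p]

[siθsupfuz]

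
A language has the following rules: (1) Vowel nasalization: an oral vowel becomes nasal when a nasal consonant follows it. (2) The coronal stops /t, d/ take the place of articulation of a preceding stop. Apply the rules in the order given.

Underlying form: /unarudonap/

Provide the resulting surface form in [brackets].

[ũnarudõnap]

Rule 1: /u/ before nasal /n/ → [ũ]
Rule 1: /o/ before nasal /n/ → [õ]
After rule 1: ũnarudõnap
Rule 2: no segment meets the rule's conditions; no change.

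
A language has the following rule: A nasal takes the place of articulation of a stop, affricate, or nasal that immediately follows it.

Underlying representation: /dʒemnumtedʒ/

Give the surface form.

[dʒennuntedʒ]

/m/ before /n/ (alveolar) → [n]
/m/ before /t/ (alveolar) → [n]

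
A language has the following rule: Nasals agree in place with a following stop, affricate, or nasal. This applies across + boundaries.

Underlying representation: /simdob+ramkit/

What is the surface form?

[sindob+raŋkit]

/m/ before /d/ (alveolar) → [n]
/m/ before /k/ (velar) → [ŋ]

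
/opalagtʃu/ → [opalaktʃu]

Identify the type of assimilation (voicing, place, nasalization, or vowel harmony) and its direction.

/g/→[k].
Each target copies a feature from the following segment, so the direction is regressive.

voicing assimilation, regressive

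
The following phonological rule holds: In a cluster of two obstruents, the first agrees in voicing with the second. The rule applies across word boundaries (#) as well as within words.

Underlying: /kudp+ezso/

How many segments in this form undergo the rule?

/d/ before /p/ (voiceless) → [t]
/z/ before /s/ (voiceless) → [s]
2 segments change.

2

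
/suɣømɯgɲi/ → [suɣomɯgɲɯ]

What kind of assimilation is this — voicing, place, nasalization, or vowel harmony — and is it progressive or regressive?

/ø/→[o] /i/→[ɯ].
Vowels agree with the first vowel, so the harmony is progressive.

vowel harmony, progressive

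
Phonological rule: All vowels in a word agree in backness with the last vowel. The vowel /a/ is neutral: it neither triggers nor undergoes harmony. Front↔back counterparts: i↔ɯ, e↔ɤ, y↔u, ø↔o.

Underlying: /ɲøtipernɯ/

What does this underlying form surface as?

[ɲotɯpɤrnɯ]

/ø/ harmonizes with /ɯ/ ([+back]) → [o]
/i/ harmonizes with /ɯ/ ([+back]) → [ɯ]
/e/ harmonizes with /ɯ/ ([+back]) → [ɤ]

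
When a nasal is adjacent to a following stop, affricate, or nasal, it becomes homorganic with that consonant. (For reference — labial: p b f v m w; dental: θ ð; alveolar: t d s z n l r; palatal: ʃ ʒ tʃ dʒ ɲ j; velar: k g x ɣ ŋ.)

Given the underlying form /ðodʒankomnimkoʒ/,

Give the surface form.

/n/ before /k/ (velar) → [ŋ]
/m/ before /n/ (alveolar) → [n]
/m/ before /k/ (velar) → [ŋ]

[ðodʒaŋkonniŋkoʒ]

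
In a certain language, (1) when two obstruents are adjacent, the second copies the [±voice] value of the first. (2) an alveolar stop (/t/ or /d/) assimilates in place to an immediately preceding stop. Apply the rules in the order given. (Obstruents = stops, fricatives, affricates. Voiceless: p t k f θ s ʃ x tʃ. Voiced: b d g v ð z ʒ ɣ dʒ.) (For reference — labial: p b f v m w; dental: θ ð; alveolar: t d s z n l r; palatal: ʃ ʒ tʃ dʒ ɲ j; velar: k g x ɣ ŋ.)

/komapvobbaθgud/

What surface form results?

[komapfobbaθkud]

Rule 1: /v/ after /p/ (voiceless) → [f]
Rule 1: /g/ after /θ/ (voiceless) → [k]
After rule 1: komapfobbaθkud
Rule 2: no segment meets the rule's conditions; no change.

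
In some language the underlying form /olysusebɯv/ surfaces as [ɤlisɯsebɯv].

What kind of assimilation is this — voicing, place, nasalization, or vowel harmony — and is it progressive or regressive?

/o/→[ɤ] /y/→[i] /u/→[ɯ].
Vowels agree with the last vowel, so the harmony is regressive.

vowel harmony, regressive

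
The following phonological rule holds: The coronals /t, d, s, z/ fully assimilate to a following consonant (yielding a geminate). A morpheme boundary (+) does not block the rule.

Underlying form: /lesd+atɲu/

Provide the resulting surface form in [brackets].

[ledd+aɲɲu]

/s/ before /d/ → [d] (total assimilation)
/t/ before /ɲ/ → [ɲ] (total assimilation)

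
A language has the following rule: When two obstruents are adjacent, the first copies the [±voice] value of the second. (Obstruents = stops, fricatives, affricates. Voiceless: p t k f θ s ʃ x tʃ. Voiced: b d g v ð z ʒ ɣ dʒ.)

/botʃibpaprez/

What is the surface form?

[botʃippaprez]

/b/ before /p/ (voiceless) → [p]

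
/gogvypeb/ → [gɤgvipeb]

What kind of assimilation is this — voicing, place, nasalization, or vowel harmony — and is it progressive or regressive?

vowel harmony, regressive

/o/→[ɤ] /y/→[i].
Vowels agree with the last vowel, so the harmony is regressive.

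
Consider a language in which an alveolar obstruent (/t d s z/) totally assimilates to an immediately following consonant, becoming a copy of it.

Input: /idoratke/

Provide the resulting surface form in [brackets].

[idorakke]

/t/ before /k/ → [k] (total assimilation)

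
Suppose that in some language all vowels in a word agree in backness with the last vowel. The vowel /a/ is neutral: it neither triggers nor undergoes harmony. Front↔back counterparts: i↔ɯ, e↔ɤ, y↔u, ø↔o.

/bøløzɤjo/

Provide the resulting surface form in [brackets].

[bolozɤjo]

/ø/ harmonizes with /o/ ([+back]) → [o]
/ø/ harmonizes with /o/ ([+back]) → [o]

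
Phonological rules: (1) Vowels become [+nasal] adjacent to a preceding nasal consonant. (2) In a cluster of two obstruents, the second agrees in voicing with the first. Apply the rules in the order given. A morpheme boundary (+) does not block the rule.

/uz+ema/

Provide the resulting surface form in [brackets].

Rule 1: /a/ after nasal /m/ → [ã]
After rule 1: uz+emã
Rule 2: no segment meets the rule's conditions; no change.

[uz+emã]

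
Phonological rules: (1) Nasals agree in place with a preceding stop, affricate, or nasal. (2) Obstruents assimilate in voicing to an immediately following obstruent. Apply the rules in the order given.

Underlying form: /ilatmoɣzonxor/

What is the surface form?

[ilatnoɣzonxor]

Rule 1: /m/ after /t/ (alveolar) → [n]
After rule 1: ilatnoɣzonxor
Rule 2: no segment meets the rule's conditions; no change.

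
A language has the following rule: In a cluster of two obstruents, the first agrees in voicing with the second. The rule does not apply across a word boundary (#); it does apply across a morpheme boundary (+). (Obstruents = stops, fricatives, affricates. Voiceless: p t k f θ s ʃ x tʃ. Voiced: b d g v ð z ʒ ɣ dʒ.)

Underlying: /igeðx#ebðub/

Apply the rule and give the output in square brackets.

[igeθx#ebðub]

/ð/ before /x/ (voiceless) → [θ]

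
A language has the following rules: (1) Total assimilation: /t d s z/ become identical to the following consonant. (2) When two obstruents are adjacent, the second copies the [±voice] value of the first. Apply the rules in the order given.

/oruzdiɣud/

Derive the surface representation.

Rule 1: /z/ before /d/ → [d] (total assimilation)
After rule 1: oruddiɣud
Rule 2: no segment meets the rule's conditions; no change.

[oruddiɣud]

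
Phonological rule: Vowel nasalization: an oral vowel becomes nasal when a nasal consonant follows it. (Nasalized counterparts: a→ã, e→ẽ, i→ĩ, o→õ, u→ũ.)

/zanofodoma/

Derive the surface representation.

/a/ before nasal /n/ → [ã]
/o/ before nasal /m/ → [õ]

[zãnofodõma]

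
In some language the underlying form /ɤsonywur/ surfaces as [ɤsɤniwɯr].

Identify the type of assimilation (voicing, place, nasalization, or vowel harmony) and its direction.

vowel harmony, progressive

/o/→[ɤ] /y/→[i] /u/→[ɯ].
Vowels agree with the first vowel, so the harmony is progressive.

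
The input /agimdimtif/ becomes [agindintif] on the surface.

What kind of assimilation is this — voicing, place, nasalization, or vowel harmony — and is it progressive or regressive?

/m/→[n] /m/→[n].
Each target copies a feature from the following segment, so the direction is regressive.

place assimilation, regressive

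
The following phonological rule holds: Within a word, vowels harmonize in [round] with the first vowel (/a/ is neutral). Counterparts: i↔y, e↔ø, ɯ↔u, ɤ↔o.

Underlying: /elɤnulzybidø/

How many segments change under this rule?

3

/u/ harmonizes with /e/ ([-round]) → [ɯ]
/y/ harmonizes with /e/ ([-round]) → [i]
/ø/ harmonizes with /e/ ([-round]) → [e]
3 segments change.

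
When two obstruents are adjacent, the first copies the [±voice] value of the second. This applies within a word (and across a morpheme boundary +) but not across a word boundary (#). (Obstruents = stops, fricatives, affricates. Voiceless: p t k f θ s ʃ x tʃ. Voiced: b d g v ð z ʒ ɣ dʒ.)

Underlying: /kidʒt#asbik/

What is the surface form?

[kitʃt#azbik]

/dʒ/ before /t/ (voiceless) → [tʃ]
/s/ before /b/ (voiced) → [z]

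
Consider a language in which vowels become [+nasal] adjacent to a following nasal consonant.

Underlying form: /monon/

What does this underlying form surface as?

/o/ before nasal /n/ → [õ]
/o/ before nasal /n/ → [õ]

[mõnõn]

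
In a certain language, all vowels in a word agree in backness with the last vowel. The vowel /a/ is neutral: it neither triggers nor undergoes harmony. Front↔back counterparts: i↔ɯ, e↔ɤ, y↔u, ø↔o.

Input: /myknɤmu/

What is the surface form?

/y/ harmonizes with /u/ ([+back]) → [u]

[muknɤmu]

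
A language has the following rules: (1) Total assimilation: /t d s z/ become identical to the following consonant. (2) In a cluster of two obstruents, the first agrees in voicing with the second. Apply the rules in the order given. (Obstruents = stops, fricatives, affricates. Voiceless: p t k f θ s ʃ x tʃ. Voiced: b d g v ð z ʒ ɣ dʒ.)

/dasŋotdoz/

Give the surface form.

Rule 1: /s/ before /ŋ/ → [ŋ] (total assimilation)
Rule 1: /t/ before /d/ → [d] (total assimilation)
After rule 1: daŋŋoddoz
Rule 2: no segment meets the rule's conditions; no change.

[daŋŋoddoz]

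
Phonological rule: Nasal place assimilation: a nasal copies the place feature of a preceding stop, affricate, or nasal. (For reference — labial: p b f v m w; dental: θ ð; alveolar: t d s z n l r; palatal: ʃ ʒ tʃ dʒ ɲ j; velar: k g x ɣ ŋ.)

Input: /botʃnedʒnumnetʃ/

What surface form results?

[botʃɲedʒɲummetʃ]

/n/ after /tʃ/ (palatal) → [ɲ]
/n/ after /dʒ/ (palatal) → [ɲ]
/n/ after /m/ (labial) → [m]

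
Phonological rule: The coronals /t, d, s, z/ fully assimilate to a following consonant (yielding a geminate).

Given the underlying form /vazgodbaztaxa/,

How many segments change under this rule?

/z/ before /g/ → [g] (total assimilation)
/d/ before /b/ → [b] (total assimilation)
/z/ before /t/ → [t] (total assimilation)
3 segments change.

3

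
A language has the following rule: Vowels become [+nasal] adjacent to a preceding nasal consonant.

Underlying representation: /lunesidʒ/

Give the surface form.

[lunẽsidʒ]

/e/ after nasal /n/ → [ẽ]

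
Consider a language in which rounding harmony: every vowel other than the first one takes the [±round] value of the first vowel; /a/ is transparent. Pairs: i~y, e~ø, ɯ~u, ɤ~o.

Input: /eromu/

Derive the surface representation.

/o/ harmonizes with /e/ ([-round]) → [ɤ]
/u/ harmonizes with /e/ ([-round]) → [ɯ]

[erɤmɯ]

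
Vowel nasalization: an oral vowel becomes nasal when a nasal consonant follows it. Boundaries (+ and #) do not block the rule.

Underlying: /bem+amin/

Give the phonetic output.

/e/ before nasal /m/ → [ẽ]
/a/ before nasal /m/ → [ã]
/i/ before nasal /n/ → [ĩ]

[bẽm+ãmĩn]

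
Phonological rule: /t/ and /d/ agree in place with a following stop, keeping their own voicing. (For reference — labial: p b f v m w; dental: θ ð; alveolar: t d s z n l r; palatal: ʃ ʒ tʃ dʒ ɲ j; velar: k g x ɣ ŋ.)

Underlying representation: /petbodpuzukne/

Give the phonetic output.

[pepbobpuzukne]

/t/ before /b/ (labial) → [p]
/d/ before /p/ (labial) → [b]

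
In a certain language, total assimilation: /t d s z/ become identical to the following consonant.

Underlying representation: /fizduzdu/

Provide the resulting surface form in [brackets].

/z/ before /d/ → [d] (total assimilation)
/z/ before /d/ → [d] (total assimilation)

[fidduddu]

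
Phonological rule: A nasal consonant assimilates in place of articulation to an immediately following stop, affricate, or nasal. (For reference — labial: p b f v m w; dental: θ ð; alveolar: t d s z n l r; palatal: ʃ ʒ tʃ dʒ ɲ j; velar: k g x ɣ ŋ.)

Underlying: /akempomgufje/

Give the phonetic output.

/m/ before /g/ (velar) → [ŋ]

[akempoŋgufje]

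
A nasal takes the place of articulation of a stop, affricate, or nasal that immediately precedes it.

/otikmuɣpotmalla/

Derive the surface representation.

/m/ after /k/ (velar) → [ŋ]
/m/ after /t/ (alveolar) → [n]

[otikŋuɣpotnalla]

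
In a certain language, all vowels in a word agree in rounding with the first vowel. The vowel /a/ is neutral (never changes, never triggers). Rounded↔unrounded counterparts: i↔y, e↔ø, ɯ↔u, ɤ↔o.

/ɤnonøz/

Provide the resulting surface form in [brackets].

[ɤnɤnez]

/o/ harmonizes with /ɤ/ ([-round]) → [ɤ]
/ø/ harmonizes with /ɤ/ ([-round]) → [e]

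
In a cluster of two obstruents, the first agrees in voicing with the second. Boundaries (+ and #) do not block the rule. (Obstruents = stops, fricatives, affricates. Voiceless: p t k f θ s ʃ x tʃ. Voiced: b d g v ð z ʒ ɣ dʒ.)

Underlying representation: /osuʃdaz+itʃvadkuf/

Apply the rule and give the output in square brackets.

[osuʒdaz+idʒvatkuf]

/ʃ/ before /d/ (voiced) → [ʒ]
/tʃ/ before /v/ (voiced) → [dʒ]
/d/ before /k/ (voiceless) → [t]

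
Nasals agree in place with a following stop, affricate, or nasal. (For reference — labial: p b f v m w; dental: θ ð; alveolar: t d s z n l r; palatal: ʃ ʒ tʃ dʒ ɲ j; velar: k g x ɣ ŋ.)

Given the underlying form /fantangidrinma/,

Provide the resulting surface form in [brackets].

/n/ before /g/ (velar) → [ŋ]
/n/ before /m/ (labial) → [m]

[fantaŋgidrimma]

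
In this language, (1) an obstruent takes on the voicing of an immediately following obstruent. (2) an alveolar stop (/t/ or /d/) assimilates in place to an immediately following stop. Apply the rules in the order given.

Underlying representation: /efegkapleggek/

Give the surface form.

Rule 1: /g/ before /k/ (voiceless) → [k]
After rule 1: efekkapleggek
Rule 2: no segment meets the rule's conditions; no change.

[efekkapleggek]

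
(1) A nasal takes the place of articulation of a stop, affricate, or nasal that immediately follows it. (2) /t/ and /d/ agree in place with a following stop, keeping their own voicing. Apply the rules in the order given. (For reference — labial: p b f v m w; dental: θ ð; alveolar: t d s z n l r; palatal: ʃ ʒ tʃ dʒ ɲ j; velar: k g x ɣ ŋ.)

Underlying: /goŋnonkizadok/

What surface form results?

[gonnoŋkizadok]

Rule 1: /ŋ/ before /n/ (alveolar) → [n]
Rule 1: /n/ before /k/ (velar) → [ŋ]
After rule 1: gonnoŋkizadok
Rule 2: no segment meets the rule's conditions; no change.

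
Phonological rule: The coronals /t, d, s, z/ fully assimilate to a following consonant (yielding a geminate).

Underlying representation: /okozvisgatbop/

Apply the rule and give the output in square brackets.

/z/ before /v/ → [v] (total assimilation)
/s/ before /g/ → [g] (total assimilation)
/t/ before /b/ → [b] (total assimilation)

[okovviggabbop]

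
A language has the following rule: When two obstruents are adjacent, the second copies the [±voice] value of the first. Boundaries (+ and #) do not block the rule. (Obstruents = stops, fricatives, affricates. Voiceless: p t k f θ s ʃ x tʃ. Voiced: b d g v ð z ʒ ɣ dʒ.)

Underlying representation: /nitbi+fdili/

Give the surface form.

[nitpi+ftili]

/b/ after /t/ (voiceless) → [p]
/d/ after /f/ (voiceless) → [t]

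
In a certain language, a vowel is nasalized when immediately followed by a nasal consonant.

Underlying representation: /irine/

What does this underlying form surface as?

/i/ before nasal /n/ → [ĩ]

[irĩne]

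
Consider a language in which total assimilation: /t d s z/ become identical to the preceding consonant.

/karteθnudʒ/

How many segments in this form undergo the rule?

1

/t/ after /r/ → [r] (total assimilation)
1 segment changes.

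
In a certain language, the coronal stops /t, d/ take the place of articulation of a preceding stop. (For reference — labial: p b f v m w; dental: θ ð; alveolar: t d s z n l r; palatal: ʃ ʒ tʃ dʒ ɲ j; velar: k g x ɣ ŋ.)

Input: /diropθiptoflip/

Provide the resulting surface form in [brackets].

[diropθippoflip]

/t/ after /p/ (labial) → [p]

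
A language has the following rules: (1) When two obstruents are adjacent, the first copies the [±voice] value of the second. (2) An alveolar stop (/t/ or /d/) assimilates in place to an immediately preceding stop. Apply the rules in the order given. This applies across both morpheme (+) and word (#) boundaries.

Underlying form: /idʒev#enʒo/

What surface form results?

[idʒev#enʒo]

Rule 1: no segment meets the rule's conditions; no change.
After rule 1: idʒev#enʒo
Rule 2: no segment meets the rule's conditions; no change.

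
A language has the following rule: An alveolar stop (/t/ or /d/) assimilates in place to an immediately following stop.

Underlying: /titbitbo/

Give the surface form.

/t/ before /b/ (labial) → [p]
/t/ before /b/ (labial) → [p]

[tipbipbo]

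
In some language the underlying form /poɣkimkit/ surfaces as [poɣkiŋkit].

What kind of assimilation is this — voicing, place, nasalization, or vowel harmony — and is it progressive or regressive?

/m/→[ŋ].
Each target copies a feature from the following segment, so the direction is regressive.

place assimilation, regressive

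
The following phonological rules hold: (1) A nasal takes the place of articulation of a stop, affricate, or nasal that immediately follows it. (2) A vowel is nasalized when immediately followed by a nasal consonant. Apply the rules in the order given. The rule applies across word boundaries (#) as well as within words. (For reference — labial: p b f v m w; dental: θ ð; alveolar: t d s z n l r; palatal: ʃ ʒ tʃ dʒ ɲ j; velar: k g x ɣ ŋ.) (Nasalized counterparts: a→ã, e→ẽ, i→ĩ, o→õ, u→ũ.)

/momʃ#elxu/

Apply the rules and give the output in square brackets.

Rule 1: no segment meets the rule's conditions; no change.
After rule 1: momʃ#elxu
Rule 2: /o/ before nasal /m/ → [õ]

[mõmʃ#elxu]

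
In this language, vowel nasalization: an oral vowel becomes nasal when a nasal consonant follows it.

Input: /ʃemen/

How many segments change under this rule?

/e/ before nasal /m/ → [ẽ]
/e/ before nasal /n/ → [ẽ]
2 segments change.

2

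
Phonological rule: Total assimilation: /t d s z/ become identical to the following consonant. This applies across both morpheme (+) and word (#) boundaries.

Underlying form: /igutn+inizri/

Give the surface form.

[igunn+inirri]

/t/ before /n/ → [n] (total assimilation)
/z/ before /r/ → [r] (total assimilation)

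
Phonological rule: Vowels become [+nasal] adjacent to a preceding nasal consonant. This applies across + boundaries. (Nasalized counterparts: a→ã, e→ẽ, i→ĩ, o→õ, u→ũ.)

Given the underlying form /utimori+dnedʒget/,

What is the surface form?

/o/ after nasal /m/ → [õ]
/e/ after nasal /n/ → [ẽ]

[utimõri+dnẽdʒget]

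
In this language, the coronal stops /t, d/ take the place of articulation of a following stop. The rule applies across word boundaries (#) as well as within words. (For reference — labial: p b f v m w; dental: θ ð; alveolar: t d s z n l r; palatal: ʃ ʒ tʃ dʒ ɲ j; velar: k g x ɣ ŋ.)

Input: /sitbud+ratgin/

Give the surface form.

[sipbud+rakgin]

/t/ before /b/ (labial) → [p]
/t/ before /g/ (velar) → [k]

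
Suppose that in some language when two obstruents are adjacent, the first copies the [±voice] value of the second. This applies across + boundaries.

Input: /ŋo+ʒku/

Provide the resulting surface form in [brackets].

/ʒ/ before /k/ (voiceless) → [ʃ]

[ŋo+ʃku]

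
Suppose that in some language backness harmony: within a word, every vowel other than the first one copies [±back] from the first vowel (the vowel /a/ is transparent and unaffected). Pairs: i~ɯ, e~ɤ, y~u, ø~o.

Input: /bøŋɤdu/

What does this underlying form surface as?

[bøŋedy]

/ɤ/ harmonizes with /ø/ ([-back]) → [e]
/u/ harmonizes with /ø/ ([-back]) → [y]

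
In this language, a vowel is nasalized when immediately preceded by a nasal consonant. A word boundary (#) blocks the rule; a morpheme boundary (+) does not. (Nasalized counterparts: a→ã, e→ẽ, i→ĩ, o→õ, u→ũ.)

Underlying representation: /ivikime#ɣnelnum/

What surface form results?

/e/ after nasal /m/ → [ẽ]
/e/ after nasal /n/ → [ẽ]
/u/ after nasal /n/ → [ũ]

[ivikimẽ#ɣnẽlnũm]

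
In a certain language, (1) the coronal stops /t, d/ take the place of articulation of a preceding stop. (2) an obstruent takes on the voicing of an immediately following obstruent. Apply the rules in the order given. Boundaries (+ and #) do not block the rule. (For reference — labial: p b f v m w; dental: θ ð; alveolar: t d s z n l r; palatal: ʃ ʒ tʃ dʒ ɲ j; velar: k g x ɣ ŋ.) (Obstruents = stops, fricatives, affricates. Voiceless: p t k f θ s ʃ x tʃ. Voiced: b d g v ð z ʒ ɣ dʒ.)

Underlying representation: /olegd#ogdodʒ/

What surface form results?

[olegg#oggodʒ]

Rule 1: /d/ after /g/ (velar) → [g]
Rule 1: /d/ after /g/ (velar) → [g]
After rule 1: olegg#oggodʒ
Rule 2: no segment meets the rule's conditions; no change.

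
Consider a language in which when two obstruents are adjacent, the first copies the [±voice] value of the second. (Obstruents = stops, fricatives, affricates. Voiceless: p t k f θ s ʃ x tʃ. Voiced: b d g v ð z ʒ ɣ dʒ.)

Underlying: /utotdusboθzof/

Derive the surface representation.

[utodduzboðzof]

/t/ before /d/ (voiced) → [d]
/s/ before /b/ (voiced) → [z]
/θ/ before /z/ (voiced) → [ð]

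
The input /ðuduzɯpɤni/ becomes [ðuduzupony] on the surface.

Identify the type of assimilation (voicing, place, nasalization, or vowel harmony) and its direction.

/ɯ/→[u] /ɤ/→[o] /i/→[y].
Vowels agree with the first vowel, so the harmony is progressive.

vowel harmony, progressive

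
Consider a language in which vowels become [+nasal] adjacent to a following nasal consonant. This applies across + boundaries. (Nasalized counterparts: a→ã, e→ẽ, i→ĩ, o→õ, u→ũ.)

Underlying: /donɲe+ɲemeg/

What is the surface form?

/o/ before nasal /n/ → [õ]
/e/ before nasal /ɲ/ → [ẽ]
/e/ before nasal /m/ → [ẽ]

[dõnɲẽ+ɲẽmeg]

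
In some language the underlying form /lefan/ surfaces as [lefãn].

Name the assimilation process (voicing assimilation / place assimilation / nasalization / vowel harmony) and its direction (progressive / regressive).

/a/→[ã].
Each target copies a feature from the following segment, so the direction is regressive.

nasalization, regressive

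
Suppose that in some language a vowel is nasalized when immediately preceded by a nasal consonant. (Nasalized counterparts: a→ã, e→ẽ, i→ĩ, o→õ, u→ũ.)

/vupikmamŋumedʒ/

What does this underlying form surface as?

[vupikmãmŋũmẽdʒ]

/a/ after nasal /m/ → [ã]
/u/ after nasal /ŋ/ → [ũ]
/e/ after nasal /m/ → [ẽ]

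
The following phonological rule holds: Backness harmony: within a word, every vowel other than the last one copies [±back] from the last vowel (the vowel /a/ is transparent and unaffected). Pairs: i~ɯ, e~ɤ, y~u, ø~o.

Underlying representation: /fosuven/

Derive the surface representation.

/o/ harmonizes with /e/ ([-back]) → [ø]
/u/ harmonizes with /e/ ([-back]) → [y]

[føsyven]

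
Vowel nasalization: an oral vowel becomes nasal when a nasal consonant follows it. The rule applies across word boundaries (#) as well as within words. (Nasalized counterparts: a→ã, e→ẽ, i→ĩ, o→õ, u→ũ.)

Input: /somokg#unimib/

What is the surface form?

[sõmokg#ũnĩmib]

/o/ before nasal /m/ → [õ]
/u/ before nasal /n/ → [ũ]
/i/ before nasal /m/ → [ĩ]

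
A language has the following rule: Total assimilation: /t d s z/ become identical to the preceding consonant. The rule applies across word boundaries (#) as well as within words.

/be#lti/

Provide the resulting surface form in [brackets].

[be#lli]

/t/ after /l/ → [l] (total assimilation)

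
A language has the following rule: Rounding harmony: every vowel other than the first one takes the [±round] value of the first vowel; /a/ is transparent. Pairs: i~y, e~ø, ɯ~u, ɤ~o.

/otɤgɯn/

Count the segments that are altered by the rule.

/ɤ/ harmonizes with /o/ ([+round]) → [o]
/ɯ/ harmonizes with /o/ ([+round]) → [u]
2 segments change.

2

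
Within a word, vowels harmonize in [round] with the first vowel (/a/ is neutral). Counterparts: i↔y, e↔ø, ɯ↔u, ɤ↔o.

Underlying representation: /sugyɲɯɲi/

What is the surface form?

[sugyɲuɲy]

/ɯ/ harmonizes with /u/ ([+round]) → [u]
/i/ harmonizes with /u/ ([+round]) → [y]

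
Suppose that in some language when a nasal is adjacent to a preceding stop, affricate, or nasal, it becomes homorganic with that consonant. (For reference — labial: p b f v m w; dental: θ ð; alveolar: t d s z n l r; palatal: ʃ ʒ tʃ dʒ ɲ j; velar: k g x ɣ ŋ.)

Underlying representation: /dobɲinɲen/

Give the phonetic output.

/ɲ/ after /b/ (labial) → [m]
/ɲ/ after /n/ (alveolar) → [n]

[dobminnen]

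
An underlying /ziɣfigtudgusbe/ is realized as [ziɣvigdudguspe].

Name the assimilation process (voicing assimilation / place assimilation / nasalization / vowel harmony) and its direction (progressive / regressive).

/f/→[v] /t/→[d] /b/→[p].
Each target copies a feature from the preceding segment, so the direction is progressive.

voicing assimilation, progressive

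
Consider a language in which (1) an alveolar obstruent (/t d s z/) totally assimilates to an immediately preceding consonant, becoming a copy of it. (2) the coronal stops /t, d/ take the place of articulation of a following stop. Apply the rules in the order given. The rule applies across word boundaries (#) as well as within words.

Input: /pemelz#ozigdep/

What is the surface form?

[pemell#oziggep]

Rule 1: /z/ after /l/ → [l] (total assimilation)
Rule 1: /d/ after /g/ → [g] (total assimilation)
After rule 1: pemell#oziggep
Rule 2: no segment meets the rule's conditions; no change.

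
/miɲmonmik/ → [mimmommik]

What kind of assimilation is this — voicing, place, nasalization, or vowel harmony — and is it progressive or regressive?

place assimilation, regressive

/ɲ/→[m] /n/→[m].
Each target copies a feature from the following segment, so the direction is regressive.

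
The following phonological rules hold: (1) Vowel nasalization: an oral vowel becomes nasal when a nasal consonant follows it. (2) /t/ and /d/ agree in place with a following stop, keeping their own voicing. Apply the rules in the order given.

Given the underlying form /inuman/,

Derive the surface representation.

[ĩnũmãn]

Rule 1: /i/ before nasal /n/ → [ĩ]
Rule 1: /u/ before nasal /m/ → [ũ]
Rule 1: /a/ before nasal /n/ → [ã]
After rule 1: ĩnũmãn
Rule 2: no segment meets the rule's conditions; no change.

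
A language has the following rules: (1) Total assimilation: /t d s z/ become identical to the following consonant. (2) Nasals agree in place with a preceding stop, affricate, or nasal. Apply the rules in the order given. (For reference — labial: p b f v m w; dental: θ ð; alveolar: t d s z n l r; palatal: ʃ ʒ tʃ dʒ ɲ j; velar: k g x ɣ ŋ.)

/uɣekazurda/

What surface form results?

[uɣekazurda]

Rule 1: no segment meets the rule's conditions; no change.
After rule 1: uɣekazurda
Rule 2: no segment meets the rule's conditions; no change.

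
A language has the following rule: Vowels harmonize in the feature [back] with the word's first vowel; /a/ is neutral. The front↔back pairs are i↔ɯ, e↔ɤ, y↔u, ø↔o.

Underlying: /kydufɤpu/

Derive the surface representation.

[kydyfepy]

/u/ harmonizes with /y/ ([-back]) → [y]
/ɤ/ harmonizes with /y/ ([-back]) → [e]
/u/ harmonizes with /y/ ([-back]) → [y]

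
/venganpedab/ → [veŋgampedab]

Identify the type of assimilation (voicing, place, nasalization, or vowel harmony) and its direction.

/n/→[ŋ] /n/→[m].
Each target copies a feature from the following segment, so the direction is regressive.

place assimilation, regressive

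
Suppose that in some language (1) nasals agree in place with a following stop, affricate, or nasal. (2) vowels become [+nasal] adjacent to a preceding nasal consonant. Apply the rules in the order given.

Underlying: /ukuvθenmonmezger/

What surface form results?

[ukuvθemmõmmẽzger]

Rule 1: /n/ before /m/ (labial) → [m]
Rule 1: /n/ before /m/ (labial) → [m]
After rule 1: ukuvθemmommezger
Rule 2: /o/ after nasal /m/ → [õ]
Rule 2: /e/ after nasal /m/ → [ẽ]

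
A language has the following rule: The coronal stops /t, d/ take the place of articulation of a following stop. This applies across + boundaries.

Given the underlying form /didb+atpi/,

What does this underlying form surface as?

[dibb+appi]

/d/ before /b/ (labial) → [b]
/t/ before /p/ (labial) → [p]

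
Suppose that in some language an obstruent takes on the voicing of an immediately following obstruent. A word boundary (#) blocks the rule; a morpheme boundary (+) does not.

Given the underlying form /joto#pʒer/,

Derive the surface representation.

[joto#bʒer]

/p/ before /ʒ/ (voiced) → [b]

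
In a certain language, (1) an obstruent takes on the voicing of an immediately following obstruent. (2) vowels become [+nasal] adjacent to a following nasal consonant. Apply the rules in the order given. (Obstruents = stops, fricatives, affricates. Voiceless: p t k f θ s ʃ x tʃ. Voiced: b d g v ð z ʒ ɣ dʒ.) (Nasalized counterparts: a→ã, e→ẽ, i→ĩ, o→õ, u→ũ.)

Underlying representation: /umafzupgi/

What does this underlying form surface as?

Rule 1: /f/ before /z/ (voiced) → [v]
Rule 1: /p/ before /g/ (voiced) → [b]
After rule 1: umavzubgi
Rule 2: /u/ before nasal /m/ → [ũ]

[ũmavzubgi]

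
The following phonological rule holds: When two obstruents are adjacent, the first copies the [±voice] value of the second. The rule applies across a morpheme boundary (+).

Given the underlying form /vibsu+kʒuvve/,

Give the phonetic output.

[vipsu+gʒuvve]

/b/ before /s/ (voiceless) → [p]
/k/ before /ʒ/ (voiced) → [g]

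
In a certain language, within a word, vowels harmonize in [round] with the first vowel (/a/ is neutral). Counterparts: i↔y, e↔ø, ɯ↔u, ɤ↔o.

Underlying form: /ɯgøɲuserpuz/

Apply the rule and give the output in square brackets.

/ø/ harmonizes with /ɯ/ ([-round]) → [e]
/u/ harmonizes with /ɯ/ ([-round]) → [ɯ]
/u/ harmonizes with /ɯ/ ([-round]) → [ɯ]

[ɯgeɲɯserpɯz]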